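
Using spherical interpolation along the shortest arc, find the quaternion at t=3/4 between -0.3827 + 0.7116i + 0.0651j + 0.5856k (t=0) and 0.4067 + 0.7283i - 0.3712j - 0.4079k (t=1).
0.2266 + 0.9105i - 0.3095j - 0.1544k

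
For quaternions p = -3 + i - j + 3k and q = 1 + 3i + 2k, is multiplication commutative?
No: pq = -12 - 10i + 6j ≠ -12 - 6i - 8j - 6k = qp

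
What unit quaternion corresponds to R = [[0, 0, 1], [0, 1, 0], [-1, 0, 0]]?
0.7071 + 0.7071j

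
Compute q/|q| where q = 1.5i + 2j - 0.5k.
0.5883i + 0.7845j - 0.1961k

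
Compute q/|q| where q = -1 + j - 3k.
-0.3015 + 0.3015j - 0.9045k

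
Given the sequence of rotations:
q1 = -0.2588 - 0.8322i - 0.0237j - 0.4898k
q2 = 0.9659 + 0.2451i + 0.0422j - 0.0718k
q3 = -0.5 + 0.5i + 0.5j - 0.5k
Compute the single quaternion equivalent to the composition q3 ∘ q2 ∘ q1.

q2 · q1 = -0.0802 - 0.8896i + 0.146j - 0.4252k
q3 · q2 · q1 = 0.1993 + 0.2651i + 0.5443j + 0.7705k
0.1993 + 0.2651i + 0.5443j + 0.7705k


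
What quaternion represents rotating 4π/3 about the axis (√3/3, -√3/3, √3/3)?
-0.5 + 0.5i - 0.5j + 0.5k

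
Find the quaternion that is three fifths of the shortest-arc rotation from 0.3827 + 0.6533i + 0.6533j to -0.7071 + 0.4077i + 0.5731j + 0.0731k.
-0.31 + 0.6104i + 0.7271j + 0.0516k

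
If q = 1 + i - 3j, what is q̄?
1 - i + 3j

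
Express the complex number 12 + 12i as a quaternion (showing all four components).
12 + 12i + 0j + 0k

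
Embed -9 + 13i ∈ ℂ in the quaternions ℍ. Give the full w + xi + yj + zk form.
-9 + 13i + 0j + 0k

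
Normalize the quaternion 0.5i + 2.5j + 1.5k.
0.169i + 0.8452j + 0.5071k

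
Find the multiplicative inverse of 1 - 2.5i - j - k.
0.1081 + 0.2703i + 0.1081j + 0.1081k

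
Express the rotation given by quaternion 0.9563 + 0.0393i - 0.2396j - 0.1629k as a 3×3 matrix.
[[0.8321, 0.2927, -0.4711], [-0.3304, 0.9438, 0.0029], [0.4455, 0.1532, 0.8821]]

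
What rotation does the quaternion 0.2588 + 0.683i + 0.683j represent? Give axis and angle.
axis = (√2/2, √2/2, 0), θ = 5π/6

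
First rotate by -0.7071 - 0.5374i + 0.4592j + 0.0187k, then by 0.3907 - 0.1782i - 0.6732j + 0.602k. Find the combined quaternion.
-0.0742 - 0.373i + 0.3352j - 0.862k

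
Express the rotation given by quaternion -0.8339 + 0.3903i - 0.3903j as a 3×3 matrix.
[[0.6953, -0.3047, 0.6509], [-0.3047, 0.6953, 0.6509], [-0.6509, -0.6509, 0.3907]]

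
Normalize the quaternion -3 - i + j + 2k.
-0.7746 - 0.2582i + 0.2582j + 0.5164k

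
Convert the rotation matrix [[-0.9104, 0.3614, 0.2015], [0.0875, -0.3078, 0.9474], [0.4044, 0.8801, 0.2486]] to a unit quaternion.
-0.0872 + 0.1929i + 0.5818j + 0.7853k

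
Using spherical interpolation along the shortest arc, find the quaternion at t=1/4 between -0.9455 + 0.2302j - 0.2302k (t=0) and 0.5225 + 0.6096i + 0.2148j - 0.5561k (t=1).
-0.9721 - 0.1974i + 0.1259j - 0.0154k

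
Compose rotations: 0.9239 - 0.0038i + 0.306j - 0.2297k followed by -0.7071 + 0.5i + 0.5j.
-0.8044 + 0.3498i + 0.3604j + 0.3173k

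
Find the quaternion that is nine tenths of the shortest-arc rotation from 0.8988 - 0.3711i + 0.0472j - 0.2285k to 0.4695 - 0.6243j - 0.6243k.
0.5441 - 0.0441i - 0.5758j - 0.6086k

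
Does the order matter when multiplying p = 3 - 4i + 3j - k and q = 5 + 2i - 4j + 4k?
Yes: pq = 39 - 6i + 17j + 17k ≠ 39 - 22i - 11j - 3k = qp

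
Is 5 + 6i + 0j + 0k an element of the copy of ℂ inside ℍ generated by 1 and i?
Yes. The quaternion 5 + 6i has j- and k-coefficients y = z = 0, so it lies in the complex subalgebra spanned by 1 and i.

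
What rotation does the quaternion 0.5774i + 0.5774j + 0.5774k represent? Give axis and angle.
axis = (√3/3, √3/3, √3/3), θ = π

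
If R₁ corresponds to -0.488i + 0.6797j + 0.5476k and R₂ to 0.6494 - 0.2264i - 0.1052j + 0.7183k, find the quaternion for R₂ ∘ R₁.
-0.4323 - 0.8627i + 0.2148j + 0.1504k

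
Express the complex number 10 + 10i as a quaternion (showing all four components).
10 + 10i + 0j + 0k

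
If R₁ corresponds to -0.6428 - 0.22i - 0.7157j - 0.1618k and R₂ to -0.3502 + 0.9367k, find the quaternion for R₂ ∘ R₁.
0.3767 + 0.7474i + 0.0446j - 0.5454k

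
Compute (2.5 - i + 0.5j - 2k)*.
2.5 + i - 0.5j + 2k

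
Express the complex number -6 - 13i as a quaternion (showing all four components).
-6 - 13i + 0j + 0k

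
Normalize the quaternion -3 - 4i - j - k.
-0.5774 - 0.7698i - 0.1925j - 0.1925k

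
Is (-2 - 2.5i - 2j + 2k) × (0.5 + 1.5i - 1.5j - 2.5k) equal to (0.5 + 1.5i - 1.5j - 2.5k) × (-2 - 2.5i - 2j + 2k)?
No: pq = 4.75 + 3.75i - 1.25j + 12.75k ≠ 4.75 - 12.25i + 5.25j - 0.75k = qp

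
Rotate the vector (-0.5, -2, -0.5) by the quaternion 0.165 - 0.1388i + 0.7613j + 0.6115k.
(1.239, -0.911, -1.461)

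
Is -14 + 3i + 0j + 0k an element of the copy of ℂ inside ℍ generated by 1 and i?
Yes. The quaternion -14 + 3i has j- and k-coefficients y = z = 0, so it lies in the complex subalgebra spanned by 1 and i.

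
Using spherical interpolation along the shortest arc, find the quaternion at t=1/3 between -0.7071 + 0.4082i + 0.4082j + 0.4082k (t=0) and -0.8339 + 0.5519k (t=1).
-0.7831 + 0.2821i + 0.2821j + 0.477k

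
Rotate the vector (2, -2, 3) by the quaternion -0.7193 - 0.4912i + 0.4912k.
(-1.826, -3.603, -0.826)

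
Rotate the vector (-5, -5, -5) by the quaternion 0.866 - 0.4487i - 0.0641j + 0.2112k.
(-1.469, -8.408, 1.468)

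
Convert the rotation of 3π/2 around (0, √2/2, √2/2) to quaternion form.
-0.7071 + 0.5j + 0.5k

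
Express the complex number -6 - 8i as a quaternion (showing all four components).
-6 - 8i + 0j + 0k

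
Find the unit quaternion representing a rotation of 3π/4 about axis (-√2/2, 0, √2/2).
0.3827 - 0.6533i + 0.6533k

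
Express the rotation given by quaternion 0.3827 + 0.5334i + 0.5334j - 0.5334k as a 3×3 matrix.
[[-0.1381, 0.9773, -0.1608], [0.1608, -0.1381, -0.9773], [-0.9773, -0.1608, -0.1381]]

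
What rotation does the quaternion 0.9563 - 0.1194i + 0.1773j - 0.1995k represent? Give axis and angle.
axis = (-0.4084, 0.6064, -0.6823), θ = 34°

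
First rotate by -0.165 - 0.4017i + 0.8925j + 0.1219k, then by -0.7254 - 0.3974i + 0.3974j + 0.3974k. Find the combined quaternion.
-0.4431 + 0.0507i - 0.8242j - 0.349k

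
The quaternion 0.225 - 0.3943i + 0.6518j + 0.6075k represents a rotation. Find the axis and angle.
axis = (-0.4047, 0.669, 0.6235), θ = 154°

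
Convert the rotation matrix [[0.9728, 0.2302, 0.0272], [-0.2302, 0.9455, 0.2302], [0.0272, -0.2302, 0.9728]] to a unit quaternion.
0.9863 - 0.1167i - 0.1167k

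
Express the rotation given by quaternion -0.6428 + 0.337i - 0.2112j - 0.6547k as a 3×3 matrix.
[[0.0535, -0.984, -0.1697], [0.6993, -0.0844, 0.7098], [-0.7128, -0.1567, 0.6837]]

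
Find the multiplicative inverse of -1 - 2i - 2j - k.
-0.1 + 0.2i + 0.2j + 0.1k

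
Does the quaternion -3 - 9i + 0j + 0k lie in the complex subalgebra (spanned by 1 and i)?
Yes. The quaternion -3 - 9i has j- and k-coefficients y = z = 0, so it lies in the complex subalgebra spanned by 1 and i.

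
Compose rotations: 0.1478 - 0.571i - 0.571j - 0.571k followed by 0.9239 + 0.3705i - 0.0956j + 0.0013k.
0.2943 - 0.4175i - 0.3309j - 0.7935k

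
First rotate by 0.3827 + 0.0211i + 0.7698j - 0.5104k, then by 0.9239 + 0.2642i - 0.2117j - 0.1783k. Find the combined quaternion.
0.42 + 0.3659i + 0.7613j - 0.3319k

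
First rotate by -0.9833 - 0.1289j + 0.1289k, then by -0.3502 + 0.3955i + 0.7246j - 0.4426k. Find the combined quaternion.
0.4948 - 0.3525i - 0.7183j + 0.3391k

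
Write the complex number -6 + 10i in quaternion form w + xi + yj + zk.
-6 + 10i + 0j + 0k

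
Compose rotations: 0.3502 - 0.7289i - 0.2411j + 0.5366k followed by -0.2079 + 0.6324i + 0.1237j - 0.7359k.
0.8129 + 0.262i + 0.2905j - 0.4316k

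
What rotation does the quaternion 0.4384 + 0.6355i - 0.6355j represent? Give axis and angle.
axis = (√2/2, -√2/2, 0), θ = 128°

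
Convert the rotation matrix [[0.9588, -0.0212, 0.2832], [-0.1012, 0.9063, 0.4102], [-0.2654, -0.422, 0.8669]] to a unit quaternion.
0.9659 - 0.2154i + 0.142j - 0.0207k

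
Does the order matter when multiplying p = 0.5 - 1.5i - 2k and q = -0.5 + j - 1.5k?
Yes: pq = -3.25 + 2.75i - 1.75j - 1.25k ≠ -3.25 - 1.25i + 2.75j + 1.75k = qp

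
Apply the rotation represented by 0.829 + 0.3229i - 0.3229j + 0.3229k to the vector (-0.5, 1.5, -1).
(-1.08, 1.455, -0.465)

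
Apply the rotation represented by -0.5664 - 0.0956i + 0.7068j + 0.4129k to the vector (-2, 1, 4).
(-2.506, 3.748, -0.821)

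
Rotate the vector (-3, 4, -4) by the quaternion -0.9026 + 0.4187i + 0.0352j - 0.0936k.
(-2.93, -1.065, -5.593)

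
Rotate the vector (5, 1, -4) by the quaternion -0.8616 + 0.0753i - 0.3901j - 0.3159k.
(-0.621, 1.712, -6.219)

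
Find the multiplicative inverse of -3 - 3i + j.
-0.1579 + 0.1579i - 0.0526j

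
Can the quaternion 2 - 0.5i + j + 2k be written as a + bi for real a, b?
No. The quaternion 2 - 0.5i + j + 2k has j-coefficient y = 1 and k-coefficient z = 2, not both zero, so it does not lie in the complex subalgebra spanned by 1 and i.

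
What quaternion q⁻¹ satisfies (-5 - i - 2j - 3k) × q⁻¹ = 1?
-0.1282 + 0.0256i + 0.0513j + 0.0769k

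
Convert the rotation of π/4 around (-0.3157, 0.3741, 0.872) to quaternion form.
0.9239 - 0.1208i + 0.1432j + 0.3337k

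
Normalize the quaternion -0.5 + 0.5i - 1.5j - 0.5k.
-0.2887 + 0.2887i - 0.866j - 0.2887k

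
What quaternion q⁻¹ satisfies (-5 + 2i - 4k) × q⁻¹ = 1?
-0.1111 - 0.0444i + 0.0889k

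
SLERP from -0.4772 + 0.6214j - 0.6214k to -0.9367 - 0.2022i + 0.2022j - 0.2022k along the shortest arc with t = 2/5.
-0.7176 - 0.0886i + 0.4885j - 0.4885k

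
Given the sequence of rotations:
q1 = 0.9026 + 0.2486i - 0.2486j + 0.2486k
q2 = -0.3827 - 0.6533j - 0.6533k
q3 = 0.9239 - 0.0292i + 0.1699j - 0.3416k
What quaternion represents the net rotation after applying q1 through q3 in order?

q2 · q1 = -0.3454 - 0.42i - 0.6569j - 0.5224k
q3 · q2 · q1 = -0.3982 - 0.6911i - 0.5374j - 0.2741k
-0.3982 - 0.6911i - 0.5374j - 0.2741k


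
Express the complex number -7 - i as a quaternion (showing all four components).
-7 - i + 0j + 0k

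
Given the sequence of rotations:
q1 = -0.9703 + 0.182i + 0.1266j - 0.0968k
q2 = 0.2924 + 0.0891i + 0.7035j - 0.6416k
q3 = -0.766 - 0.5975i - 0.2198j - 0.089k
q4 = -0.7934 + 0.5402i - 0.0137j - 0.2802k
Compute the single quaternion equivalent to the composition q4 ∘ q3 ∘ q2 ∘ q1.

q2 · q1 = -0.4511 - 0.0201i - 0.7537j + 0.4775k
q3 · q2 · q1 = 0.2104 + 0.1129i + 0.9636j + 0.1203k
q4 · q3 · q2 · q1 = -0.181 + 0.2924i - 0.864j + 0.3677k
-0.181 + 0.2924i - 0.864j + 0.3677k


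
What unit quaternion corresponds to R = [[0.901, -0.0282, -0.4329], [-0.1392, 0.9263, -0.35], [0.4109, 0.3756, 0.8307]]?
0.9563 + 0.1897i - 0.2206j - 0.029k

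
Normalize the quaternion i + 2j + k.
0.4082i + 0.8165j + 0.4082k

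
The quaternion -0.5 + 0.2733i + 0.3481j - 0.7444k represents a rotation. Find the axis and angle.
axis = (0.3156, 0.402, -0.8596), θ = 4π/3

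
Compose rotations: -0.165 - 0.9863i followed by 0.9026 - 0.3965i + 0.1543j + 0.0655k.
-0.54 - 0.8248i - 0.0901j + 0.1414k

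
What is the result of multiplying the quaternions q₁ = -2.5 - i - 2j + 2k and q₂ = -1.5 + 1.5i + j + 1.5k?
4.25 - 7.25i + 5j - 4.75k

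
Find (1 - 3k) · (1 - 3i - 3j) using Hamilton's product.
1 - 12i + 6j - 3k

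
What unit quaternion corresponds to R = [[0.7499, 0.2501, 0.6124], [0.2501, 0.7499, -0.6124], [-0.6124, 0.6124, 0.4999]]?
0.866 + 0.3536i + 0.3536j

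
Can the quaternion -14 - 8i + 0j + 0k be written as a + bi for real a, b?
Yes. The quaternion -14 - 8i has j- and k-coefficients y = z = 0, so it lies in the complex subalgebra spanned by 1 and i.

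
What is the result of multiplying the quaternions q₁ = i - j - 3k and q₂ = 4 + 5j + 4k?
17 + 15i - 8j - 7k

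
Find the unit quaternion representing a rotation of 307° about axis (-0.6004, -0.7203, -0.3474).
-0.8949 - 0.2679i - 0.3214j - 0.155k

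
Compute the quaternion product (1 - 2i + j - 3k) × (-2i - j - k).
-6 - 6i + 3j + 3k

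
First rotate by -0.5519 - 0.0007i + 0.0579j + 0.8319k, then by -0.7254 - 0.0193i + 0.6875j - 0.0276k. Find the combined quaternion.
0.3835 + 0.5847i - 0.4054j - 0.5889k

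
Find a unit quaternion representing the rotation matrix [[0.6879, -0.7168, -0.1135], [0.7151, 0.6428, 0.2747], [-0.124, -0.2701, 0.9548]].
0.9063 - 0.1503i + 0.0029j + 0.395k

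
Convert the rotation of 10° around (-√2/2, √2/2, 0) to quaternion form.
0.9962 - 0.0616i + 0.0616j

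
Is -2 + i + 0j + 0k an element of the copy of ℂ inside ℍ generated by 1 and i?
Yes. The quaternion -2 + i has j- and k-coefficients y = z = 0, so it lies in the complex subalgebra spanned by 1 and i.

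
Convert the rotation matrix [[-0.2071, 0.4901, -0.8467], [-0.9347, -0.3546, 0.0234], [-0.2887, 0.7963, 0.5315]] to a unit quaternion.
-0.4924 - 0.3924i + 0.2833j + 0.7234k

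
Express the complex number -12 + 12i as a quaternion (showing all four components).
-12 + 12i + 0j + 0k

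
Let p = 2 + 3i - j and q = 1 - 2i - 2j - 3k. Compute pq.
6 + 2i + 4j - 14k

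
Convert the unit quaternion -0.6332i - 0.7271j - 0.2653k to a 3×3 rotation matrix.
[[-0.1981, 0.9208, 0.336], [0.9208, 0.0573, 0.3858], [0.336, 0.3858, -0.8592]]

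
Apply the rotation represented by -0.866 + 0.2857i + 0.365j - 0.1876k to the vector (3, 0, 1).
(1.25, 1.958, 2.145)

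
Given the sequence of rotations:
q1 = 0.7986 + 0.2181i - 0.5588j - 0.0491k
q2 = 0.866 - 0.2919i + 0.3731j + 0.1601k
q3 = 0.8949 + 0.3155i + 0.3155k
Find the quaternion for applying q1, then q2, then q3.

q2 · q1 = 0.9716 + 0.0269i - 0.1654j + 0.1671k
q3 · q2 · q1 = 0.8083 + 0.3828i - 0.1922j + 0.4039k
0.8083 + 0.3828i - 0.1922j + 0.4039k


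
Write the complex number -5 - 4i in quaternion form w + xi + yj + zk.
-5 - 4i + 0j + 0k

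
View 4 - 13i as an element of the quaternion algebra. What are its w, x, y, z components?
4 - 13i + 0j + 0k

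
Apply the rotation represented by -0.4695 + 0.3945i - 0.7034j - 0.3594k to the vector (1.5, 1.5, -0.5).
(-1.899, -0.119, -1.063)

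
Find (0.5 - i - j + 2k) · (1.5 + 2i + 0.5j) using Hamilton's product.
3.25 - 1.5i + 2.75j + 4.5k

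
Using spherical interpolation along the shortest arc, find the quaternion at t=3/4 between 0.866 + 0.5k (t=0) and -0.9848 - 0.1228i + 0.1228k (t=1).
0.9947 + 0.0951i + 0.0388k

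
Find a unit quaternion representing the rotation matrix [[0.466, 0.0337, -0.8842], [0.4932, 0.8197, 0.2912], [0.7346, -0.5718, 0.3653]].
0.8141 - 0.265i - 0.4971j + 0.1411k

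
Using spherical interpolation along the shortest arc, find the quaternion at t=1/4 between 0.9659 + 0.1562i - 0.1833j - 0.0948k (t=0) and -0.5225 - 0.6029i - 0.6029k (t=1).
0.9358 + 0.3037i - 0.1484j + 0.1004k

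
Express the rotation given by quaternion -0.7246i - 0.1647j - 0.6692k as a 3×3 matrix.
[[0.0501, 0.2387, 0.9698], [0.2387, -0.9457, 0.2204], [0.9698, 0.2204, -0.1043]]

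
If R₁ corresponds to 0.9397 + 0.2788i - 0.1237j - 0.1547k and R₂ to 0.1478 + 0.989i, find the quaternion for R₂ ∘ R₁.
-0.1368 + 0.9706i + 0.1347j - 0.1452k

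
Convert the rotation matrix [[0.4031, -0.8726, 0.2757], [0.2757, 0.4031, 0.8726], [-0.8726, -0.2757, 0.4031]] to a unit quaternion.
0.7432 - 0.3863i + 0.3863j + 0.3863k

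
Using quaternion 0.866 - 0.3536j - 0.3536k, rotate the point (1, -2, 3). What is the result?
(-2.562, -1.362, 2.362)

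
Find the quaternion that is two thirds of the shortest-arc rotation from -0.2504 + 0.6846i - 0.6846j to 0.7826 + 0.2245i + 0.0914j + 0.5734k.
-0.7705 + 0.136i - 0.3993j - 0.4779k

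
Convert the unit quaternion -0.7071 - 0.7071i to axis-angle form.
axis = (-1, 0, 0), θ = 3π/2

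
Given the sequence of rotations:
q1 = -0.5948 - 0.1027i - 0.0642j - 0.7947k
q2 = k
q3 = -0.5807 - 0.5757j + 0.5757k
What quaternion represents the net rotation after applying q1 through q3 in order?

q2 · q1 = 0.7947 + 0.0642i - 0.1027j - 0.5948k
q3 · q2 · q1 = -0.1782 + 0.3643i - 0.3609j + 0.8399k
-0.1782 + 0.3643i - 0.3609j + 0.8399k


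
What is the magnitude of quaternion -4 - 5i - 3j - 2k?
√54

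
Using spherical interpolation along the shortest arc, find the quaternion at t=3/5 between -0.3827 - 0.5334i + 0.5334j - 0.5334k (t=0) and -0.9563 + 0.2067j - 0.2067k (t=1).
-0.8078 - 0.2428i + 0.3798j - 0.3798k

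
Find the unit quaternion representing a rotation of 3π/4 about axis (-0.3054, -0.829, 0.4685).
0.3827 - 0.2822i - 0.7659j + 0.4328k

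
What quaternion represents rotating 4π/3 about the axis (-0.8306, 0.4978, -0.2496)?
-0.5 - 0.7193i + 0.4311j - 0.2162k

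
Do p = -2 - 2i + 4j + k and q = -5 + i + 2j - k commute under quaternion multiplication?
No: pq = 5 + 2i - 25j - 11k ≠ 5 + 14i - 23j + 5k = qp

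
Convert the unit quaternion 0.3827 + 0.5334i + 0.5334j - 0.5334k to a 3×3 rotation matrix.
[[-0.1381, 0.9773, -0.1608], [0.1608, -0.1381, -0.9773], [-0.9773, -0.1608, -0.1381]]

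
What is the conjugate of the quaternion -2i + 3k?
2i - 3k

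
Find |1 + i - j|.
√3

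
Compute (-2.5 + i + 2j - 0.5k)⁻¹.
-0.2174 - 0.087i - 0.1739j + 0.0435k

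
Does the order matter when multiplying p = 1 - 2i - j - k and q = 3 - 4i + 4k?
Yes: pq = -1 - 14i + 9j - 3k ≠ -1 - 6i - 15j + 5k = qp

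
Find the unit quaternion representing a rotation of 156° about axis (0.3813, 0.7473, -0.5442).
0.2079 + 0.373i + 0.731j - 0.5323k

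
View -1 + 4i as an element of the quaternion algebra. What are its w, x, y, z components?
-1 + 4i + 0j + 0k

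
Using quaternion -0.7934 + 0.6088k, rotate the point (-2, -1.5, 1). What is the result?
(-1.967, 1.544, 1)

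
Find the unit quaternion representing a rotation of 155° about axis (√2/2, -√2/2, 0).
0.2164 + 0.6903i - 0.6903j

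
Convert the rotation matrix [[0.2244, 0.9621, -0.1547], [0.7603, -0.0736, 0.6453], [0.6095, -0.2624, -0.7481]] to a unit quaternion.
-0.3173 + 0.7152i + 0.6021j + 0.159k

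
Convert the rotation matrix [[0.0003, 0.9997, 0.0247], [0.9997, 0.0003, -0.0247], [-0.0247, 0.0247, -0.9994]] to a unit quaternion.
0.0175 + 0.707i + 0.707j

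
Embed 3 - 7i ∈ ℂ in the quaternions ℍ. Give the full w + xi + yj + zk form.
3 - 7i + 0j + 0k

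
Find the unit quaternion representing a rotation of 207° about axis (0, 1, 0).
-0.2334 + 0.9724j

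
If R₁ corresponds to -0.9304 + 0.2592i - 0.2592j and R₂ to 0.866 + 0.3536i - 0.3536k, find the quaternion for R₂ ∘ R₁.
-0.8974 - 0.1962i - 0.3161j + 0.2373k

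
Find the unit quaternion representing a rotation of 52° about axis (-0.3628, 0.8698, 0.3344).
0.8988 - 0.159i + 0.3813j + 0.1466k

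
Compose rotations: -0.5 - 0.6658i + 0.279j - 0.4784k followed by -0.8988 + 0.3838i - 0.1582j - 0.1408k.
0.6817 + 0.5215i + 0.1057j + 0.5021k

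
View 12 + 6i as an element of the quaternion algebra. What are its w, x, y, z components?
12 + 6i + 0j + 0k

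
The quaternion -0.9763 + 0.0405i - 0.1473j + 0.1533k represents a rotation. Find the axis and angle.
axis = (0.1871, -0.6806, 0.7083), θ = 335°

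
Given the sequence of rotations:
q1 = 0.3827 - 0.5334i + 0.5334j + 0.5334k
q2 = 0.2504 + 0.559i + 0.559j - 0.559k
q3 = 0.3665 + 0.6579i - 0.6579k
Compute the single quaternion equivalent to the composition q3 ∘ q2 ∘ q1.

q2 · q1 = 0.394 + 0.6767i + 0.3475j + 0.516k
q3 · q2 · q1 = 0.0387 + 0.7358i - 0.6573j + 0.1585k
0.0387 + 0.7358i - 0.6573j + 0.1585k


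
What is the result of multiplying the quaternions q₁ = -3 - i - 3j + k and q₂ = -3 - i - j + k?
4 + 4i + 12j - 8k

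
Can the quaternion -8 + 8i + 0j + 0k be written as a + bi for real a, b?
Yes. The quaternion -8 + 8i has j- and k-coefficients y = z = 0, so it lies in the complex subalgebra spanned by 1 and i.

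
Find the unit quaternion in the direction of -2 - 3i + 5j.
-0.3244 - 0.4867i + 0.8111j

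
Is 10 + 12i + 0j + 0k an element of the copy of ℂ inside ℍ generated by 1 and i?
Yes. The quaternion 10 + 12i has j- and k-coefficients y = z = 0, so it lies in the complex subalgebra spanned by 1 and i.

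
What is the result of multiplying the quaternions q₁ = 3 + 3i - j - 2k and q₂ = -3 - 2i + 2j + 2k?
3 - 13i + 7j + 16k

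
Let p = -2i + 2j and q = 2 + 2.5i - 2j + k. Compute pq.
9 - 2i + 6j - k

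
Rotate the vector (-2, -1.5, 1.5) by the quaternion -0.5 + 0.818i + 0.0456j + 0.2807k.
(-1.589, 2.421, -0.335)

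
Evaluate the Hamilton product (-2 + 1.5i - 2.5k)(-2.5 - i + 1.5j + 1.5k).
10.25 + 2i - 2.75j + 5.5k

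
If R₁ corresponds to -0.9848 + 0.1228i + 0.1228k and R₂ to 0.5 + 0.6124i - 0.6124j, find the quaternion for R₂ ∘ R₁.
-0.5676 - 0.6169i + 0.5279j + 0.1366k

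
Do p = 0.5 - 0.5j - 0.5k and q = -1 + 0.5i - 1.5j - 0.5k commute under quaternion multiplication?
No: pq = -1.5 - 0.25i - 0.5j + 0.5k ≠ -1.5 + 0.75i = qp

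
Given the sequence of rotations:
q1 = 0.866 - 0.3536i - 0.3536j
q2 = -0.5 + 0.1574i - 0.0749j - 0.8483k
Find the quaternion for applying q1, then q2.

q2 · q1 = -0.4038 + 0.0131i + 0.4119j - 0.8168k
-0.4038 + 0.0131i + 0.4119j - 0.8168k


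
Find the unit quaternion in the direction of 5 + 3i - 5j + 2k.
0.6299 + 0.378i - 0.6299j + 0.252k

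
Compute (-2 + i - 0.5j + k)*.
-2 - i + 0.5j - k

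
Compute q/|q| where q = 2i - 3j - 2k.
0.4851i - 0.7276j - 0.4851k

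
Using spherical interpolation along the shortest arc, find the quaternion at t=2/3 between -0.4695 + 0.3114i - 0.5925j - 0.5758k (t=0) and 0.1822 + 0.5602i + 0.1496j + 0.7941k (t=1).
-0.3253 - 0.2953i - 0.3503j - 0.8272k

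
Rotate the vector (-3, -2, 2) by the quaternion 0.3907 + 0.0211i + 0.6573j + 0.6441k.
(4.114, -0.271, 0.003)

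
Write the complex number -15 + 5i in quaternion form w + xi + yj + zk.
-15 + 5i + 0j + 0k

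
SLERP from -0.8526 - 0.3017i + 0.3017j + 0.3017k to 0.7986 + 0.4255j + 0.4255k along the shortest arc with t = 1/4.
-0.9535 - 0.2502i + 0.1189j + 0.1189k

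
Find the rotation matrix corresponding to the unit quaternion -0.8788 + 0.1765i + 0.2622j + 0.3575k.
[[0.6069, 0.7209, -0.3346], [-0.5358, 0.6821, 0.4977], [0.587, -0.1227, 0.8002]]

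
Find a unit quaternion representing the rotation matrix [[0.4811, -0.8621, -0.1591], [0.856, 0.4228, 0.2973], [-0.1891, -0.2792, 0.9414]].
0.8434 - 0.1709i + 0.0089j + 0.5093k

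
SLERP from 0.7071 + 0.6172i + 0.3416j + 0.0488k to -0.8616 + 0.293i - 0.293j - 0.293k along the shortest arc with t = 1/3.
0.854 + 0.3395i + 0.3647j + 0.1497k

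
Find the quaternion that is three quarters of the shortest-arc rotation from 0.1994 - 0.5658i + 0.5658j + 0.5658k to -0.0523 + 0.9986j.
0.016 - 0.1654i + 0.9721j + 0.1654k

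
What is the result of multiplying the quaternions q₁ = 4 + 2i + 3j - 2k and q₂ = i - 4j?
10 - 4i - 18j - 11k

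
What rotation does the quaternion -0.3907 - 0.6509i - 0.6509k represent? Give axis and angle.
axis = (-√2/2, 0, -√2/2), θ = 226°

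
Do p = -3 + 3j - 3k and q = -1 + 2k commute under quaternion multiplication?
No: pq = 9 + 6i - 3j - 3k ≠ 9 - 6i - 3j - 3k = qp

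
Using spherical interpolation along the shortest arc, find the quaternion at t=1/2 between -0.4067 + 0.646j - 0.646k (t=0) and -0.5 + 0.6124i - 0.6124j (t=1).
0.0604 - 0.3966i + 0.8149j - 0.4183k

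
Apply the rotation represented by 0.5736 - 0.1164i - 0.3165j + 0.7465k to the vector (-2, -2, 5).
(-0.489, -3.272, 4.696)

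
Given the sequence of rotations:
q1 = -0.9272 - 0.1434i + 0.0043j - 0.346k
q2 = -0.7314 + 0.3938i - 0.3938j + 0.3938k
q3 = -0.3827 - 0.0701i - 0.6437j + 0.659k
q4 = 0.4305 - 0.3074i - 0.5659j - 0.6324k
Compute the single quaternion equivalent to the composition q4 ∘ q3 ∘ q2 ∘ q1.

q2 · q1 = 0.8726 - 0.1257i + 0.4418j - 0.1668k
q3 · q2 · q1 = 0.0516 - 0.1968i - 0.8253j + 0.527k
q4 · q3 · q2 · q1 = -0.172 - 0.9207i - 0.098j + 0.3366k
-0.172 - 0.9207i - 0.098j + 0.3366k


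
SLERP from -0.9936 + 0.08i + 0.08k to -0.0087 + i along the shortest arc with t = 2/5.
-0.7795 + 0.6233i + 0.0624k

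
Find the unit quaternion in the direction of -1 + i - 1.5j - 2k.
-0.3482 + 0.3482i - 0.5222j - 0.6963k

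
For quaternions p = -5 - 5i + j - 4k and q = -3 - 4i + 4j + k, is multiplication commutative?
No: pq = -5 + 52i - 2j - 9k ≠ -5 + 18i - 44j + 23k = qp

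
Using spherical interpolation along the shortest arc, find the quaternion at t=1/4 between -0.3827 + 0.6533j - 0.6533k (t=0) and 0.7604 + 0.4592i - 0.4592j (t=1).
-0.5262 - 0.1323i + 0.6565j - 0.5241k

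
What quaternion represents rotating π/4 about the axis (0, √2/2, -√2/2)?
0.9239 + 0.2706j - 0.2706k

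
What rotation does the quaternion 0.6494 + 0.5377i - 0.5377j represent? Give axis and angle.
axis = (√2/2, -√2/2, 0), θ = 99°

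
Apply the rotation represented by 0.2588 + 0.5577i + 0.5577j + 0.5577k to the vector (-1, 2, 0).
(0.911, -1.399, 1.488)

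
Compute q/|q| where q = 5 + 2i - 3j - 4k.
0.6804 + 0.2722i - 0.4082j - 0.5443k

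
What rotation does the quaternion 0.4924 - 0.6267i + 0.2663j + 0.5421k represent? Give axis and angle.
axis = (-0.72, 0.306, 0.6228), θ = 121°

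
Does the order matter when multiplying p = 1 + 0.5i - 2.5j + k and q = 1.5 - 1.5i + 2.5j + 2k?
Yes: pq = 6.5 - 8.25i - 3.75j + k ≠ 6.5 + 6.75i + 1.25j + 6k = qp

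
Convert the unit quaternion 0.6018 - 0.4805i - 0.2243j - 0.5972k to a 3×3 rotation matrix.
[[0.1861, 0.9343, 0.3039], [-0.5032, -0.1751, 0.8462], [0.8439, -0.3104, 0.4376]]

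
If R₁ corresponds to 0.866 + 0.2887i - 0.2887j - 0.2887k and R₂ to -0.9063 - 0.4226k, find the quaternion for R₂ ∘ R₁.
-0.9069 - 0.3837i + 0.1396j - 0.1043k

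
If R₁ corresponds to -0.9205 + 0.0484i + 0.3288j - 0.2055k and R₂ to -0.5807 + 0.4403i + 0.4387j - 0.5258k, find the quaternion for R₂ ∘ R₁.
0.2609 - 0.3507i - 0.5297j + 0.7269k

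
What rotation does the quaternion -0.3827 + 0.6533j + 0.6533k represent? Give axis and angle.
axis = (0, √2/2, √2/2), θ = 5π/4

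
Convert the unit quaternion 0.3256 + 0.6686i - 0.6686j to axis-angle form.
axis = (√2/2, -√2/2, 0), θ = 142°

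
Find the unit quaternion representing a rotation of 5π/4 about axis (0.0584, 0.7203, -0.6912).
-0.3827 + 0.054i + 0.6655j - 0.6386k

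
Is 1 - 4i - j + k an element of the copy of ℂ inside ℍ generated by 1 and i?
No. The quaternion 1 - 4i - j + k has j-coefficient y = -1 and k-coefficient z = 1, not both zero, so it does not lie in the complex subalgebra spanned by 1 and i.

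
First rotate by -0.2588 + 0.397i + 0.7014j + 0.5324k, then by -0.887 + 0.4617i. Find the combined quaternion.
0.0463 - 0.4716i - 0.868j - 0.1484k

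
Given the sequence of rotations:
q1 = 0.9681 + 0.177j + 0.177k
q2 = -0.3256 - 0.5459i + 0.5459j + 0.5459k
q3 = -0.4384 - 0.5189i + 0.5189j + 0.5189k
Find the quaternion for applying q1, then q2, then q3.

q2 · q1 = -0.5085 - 0.5285i + 0.5675j + 0.3742k
q3 · q2 · q1 = -0.54 + 0.3953i - 0.5927j - 0.4481k
-0.54 + 0.3953i - 0.5927j - 0.4481k


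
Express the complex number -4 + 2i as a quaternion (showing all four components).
-4 + 2i + 0j + 0k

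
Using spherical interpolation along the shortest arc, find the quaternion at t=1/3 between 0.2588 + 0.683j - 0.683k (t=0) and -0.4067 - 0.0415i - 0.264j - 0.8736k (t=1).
0.0283 - 0.0177i + 0.4206j - 0.9066k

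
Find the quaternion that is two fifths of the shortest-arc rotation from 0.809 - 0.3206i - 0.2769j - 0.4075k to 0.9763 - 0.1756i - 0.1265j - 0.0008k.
0.9023 - 0.2701i - 0.2229j - 0.2513k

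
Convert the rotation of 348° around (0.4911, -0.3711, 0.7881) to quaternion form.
-0.9945 + 0.0513i - 0.0388j + 0.0824k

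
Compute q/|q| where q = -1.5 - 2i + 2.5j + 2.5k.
-0.3464 - 0.4619i + 0.5774j + 0.5774k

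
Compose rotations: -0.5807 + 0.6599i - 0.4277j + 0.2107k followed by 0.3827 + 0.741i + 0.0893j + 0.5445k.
-0.7878 + 0.0739i - 0.0124j - 0.6114k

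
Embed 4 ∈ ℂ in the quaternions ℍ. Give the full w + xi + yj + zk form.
4 + 0i + 0j + 0k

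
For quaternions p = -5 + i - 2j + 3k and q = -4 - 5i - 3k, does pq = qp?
No: pq = 34 + 27i - 4j - 7k ≠ 34 + 15i + 20j + 13k = qp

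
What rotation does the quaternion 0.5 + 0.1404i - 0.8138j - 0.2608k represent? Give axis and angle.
axis = (0.1621, -0.9397, -0.3011), θ = 2π/3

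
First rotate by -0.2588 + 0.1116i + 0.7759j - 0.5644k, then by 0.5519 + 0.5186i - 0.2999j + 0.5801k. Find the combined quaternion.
0.3594 - 0.3535i + 0.8633j - 0.0258k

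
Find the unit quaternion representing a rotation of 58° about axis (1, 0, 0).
0.8746 + 0.4848i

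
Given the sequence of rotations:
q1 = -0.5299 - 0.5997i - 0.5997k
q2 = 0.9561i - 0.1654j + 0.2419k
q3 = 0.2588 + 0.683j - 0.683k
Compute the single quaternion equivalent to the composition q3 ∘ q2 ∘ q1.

q2 · q1 = 0.7184 - 0.4074i + 0.516j - 0.2274k
q3 · q2 · q1 = -0.3218 + 0.0917i + 0.9025j - 0.2713k
-0.3218 + 0.0917i + 0.9025j - 0.2713k


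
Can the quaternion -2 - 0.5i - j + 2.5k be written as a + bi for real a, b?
No. The quaternion -2 - 0.5i - j + 2.5k has j-coefficient y = -1 and k-coefficient z = 2.5, not both zero, so it does not lie in the complex subalgebra spanned by 1 and i.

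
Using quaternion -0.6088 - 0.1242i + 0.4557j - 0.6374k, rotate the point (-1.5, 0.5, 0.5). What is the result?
(-0.301, -1.282, -1.008)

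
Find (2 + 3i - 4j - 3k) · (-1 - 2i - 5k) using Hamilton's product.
-11 + 13i + 25j - 15k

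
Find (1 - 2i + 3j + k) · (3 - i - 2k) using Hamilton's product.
3 - 13i + 4j + 4k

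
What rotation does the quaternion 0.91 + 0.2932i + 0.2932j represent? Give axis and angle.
axis = (√2/2, √2/2, 0), θ = 49°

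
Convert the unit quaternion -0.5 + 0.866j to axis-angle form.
axis = (0, 1, 0), θ = 4π/3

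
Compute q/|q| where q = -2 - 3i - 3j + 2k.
-0.3922 - 0.5883i - 0.5883j + 0.3922k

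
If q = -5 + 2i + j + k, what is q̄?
-5 - 2i - j - k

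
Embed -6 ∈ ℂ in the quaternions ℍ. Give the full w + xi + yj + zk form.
-6 + 0i + 0j + 0k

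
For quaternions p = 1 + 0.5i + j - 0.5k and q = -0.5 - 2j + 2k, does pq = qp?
No: pq = 2.5 + 0.75i - 3.5j + 1.25k ≠ 2.5 - 1.25i - 1.5j + 3.25k = qp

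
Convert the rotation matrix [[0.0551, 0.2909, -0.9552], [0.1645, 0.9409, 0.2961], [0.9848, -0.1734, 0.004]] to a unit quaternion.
0.7071 - 0.166i - 0.6859j - 0.0447k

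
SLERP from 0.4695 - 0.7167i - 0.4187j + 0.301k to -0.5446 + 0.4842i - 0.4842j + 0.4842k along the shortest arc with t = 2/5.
0.6267 - 0.7766i - 0.0558j - 0.0305k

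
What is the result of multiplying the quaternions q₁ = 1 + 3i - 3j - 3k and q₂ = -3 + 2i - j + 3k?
-3 - 19i - 7j + 15k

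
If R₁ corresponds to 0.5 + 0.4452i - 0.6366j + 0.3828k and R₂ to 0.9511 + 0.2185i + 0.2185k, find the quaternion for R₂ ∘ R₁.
0.2946 + 0.6718i - 0.5918j + 0.3342k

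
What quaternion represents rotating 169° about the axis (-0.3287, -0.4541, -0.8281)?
0.0958 - 0.3272i - 0.452j - 0.8243k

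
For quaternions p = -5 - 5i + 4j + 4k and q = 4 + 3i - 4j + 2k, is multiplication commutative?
No: pq = 3 - 11i + 58j + 14k ≠ 3 - 59i + 14j - 2k = qp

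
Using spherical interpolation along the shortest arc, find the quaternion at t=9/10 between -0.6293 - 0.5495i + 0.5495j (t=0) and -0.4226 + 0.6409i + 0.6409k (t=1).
0.3191 - 0.7072i + 0.0816j - 0.6256k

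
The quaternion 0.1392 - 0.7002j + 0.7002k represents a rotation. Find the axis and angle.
axis = (0, -√2/2, √2/2), θ = 164°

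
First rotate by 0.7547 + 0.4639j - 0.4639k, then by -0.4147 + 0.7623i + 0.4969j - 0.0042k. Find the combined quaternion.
-0.5454 + 0.3467i + 0.5363j + 0.5428k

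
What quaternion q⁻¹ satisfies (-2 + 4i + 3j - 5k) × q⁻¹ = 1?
-0.037 - 0.0741i - 0.0556j + 0.0926k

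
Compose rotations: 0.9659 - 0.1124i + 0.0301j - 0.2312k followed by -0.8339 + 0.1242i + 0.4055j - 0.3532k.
-0.8854 + 0.1306i + 0.435j - 0.099k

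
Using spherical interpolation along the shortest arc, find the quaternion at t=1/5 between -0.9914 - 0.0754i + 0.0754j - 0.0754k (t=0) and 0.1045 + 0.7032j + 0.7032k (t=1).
-0.9496 - 0.0699i - 0.1346j - 0.2744k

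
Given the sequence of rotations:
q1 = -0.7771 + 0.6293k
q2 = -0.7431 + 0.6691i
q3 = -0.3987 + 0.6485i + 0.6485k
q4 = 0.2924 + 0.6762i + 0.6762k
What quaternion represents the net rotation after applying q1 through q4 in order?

q2 · q1 = 0.5775 - 0.52i - 0.4211j - 0.4676k
q3 · q2 · q1 = 0.4102 + 0.8549i + 0.1339j + 0.2879k
q4 · q3 · q2 · q1 = -0.6528 + 0.4368i + 0.4226j + 0.4521k
-0.6528 + 0.4368i + 0.4226j + 0.4521k


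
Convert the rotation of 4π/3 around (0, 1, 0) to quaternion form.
-0.5 + 0.866j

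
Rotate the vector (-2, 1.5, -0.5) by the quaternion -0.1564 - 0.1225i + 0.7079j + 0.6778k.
(2.094, 0.387, 1.402)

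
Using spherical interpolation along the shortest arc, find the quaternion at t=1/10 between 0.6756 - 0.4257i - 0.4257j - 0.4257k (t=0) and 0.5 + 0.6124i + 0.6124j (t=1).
0.5814 - 0.4967i - 0.4967j - 0.4106k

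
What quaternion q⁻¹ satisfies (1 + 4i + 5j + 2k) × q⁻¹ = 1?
0.0217 - 0.087i - 0.1087j - 0.0435k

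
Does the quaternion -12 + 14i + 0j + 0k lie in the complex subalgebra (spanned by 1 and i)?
Yes. The quaternion -12 + 14i has j- and k-coefficients y = z = 0, so it lies in the complex subalgebra spanned by 1 and i.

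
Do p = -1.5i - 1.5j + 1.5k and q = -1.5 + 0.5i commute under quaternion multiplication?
No: pq = 0.75 + 2.25i + 3j - 1.5k ≠ 0.75 + 2.25i + 1.5j - 3k = qp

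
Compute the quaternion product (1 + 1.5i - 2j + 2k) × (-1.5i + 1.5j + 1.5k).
2.25 - 7.5i - 3.75j + 0.75k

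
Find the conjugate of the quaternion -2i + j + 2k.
2i - j - 2k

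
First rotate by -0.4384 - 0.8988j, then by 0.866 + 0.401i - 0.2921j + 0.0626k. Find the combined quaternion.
-0.6422 - 0.1195i - 0.6503j - 0.3879k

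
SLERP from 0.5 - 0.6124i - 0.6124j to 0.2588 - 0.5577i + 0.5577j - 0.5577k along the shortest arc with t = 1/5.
0.535 - 0.7243i - 0.4046j - 0.1599k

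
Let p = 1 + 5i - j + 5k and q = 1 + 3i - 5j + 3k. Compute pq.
-34 + 30i - 6j - 14k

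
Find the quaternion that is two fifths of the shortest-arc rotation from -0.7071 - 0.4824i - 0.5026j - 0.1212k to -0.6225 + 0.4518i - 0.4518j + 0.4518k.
-0.7997 - 0.1169i - 0.573j + 0.1361k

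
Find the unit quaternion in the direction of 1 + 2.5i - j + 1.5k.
0.3086 + 0.7715i - 0.3086j + 0.4629k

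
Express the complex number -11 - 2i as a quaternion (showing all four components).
-11 - 2i + 0j + 0k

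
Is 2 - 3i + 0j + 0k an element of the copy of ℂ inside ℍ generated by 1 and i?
Yes. The quaternion 2 - 3i has j- and k-coefficients y = z = 0, so it lies in the complex subalgebra spanned by 1 and i.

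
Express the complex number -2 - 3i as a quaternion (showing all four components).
-2 - 3i + 0j + 0k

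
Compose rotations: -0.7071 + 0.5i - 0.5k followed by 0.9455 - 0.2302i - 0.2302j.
-0.5535 + 0.7506i + 0.0477j - 0.3577k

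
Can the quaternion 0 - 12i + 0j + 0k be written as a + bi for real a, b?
Yes. The quaternion -12i has j- and k-coefficients y = z = 0, so it lies in the complex subalgebra spanned by 1 and i.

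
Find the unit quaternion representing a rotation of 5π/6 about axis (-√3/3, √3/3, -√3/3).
0.2588 - 0.5577i + 0.5577j - 0.5577k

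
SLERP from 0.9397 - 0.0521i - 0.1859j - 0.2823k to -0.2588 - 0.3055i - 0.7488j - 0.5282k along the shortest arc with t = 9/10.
-0.1119 - 0.3071i - 0.7614j - 0.5599k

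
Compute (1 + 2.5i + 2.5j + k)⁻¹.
0.069 - 0.1724i - 0.1724j - 0.069k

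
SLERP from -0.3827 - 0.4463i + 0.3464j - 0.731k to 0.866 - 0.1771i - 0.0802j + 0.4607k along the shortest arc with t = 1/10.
-0.4535 - 0.3925i + 0.3296j - 0.7291k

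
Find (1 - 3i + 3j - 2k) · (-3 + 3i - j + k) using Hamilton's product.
11 + 13i - 13j + k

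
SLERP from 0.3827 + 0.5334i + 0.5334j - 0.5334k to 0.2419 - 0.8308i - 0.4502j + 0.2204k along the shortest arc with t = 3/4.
-0.0845 + 0.7997i + 0.5008j - 0.3202k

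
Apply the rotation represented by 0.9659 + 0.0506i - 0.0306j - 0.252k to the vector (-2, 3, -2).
(-0.122, 3.748, -1.714)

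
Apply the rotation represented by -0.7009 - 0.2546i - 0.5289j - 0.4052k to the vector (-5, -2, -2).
(-1.859, -5.414, 0.483)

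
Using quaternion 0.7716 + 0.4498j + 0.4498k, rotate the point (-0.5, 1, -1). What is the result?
(-1.484, -0.156, 0.156)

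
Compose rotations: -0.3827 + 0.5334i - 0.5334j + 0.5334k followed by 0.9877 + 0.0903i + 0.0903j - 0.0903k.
-0.3298 + 0.4923i - 0.6577j + 0.4651k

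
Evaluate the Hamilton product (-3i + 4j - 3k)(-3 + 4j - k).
-19 + 17i - 15j - 3k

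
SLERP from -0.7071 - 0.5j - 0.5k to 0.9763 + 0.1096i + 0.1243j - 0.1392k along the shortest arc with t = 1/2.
-0.9176 - 0.0597i - 0.3403j - 0.1967k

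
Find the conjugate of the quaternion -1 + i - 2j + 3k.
-1 - i + 2j - 3k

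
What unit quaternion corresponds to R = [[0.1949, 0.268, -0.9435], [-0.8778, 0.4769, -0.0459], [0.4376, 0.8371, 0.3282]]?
0.7071 + 0.3122i - 0.4883j - 0.4051k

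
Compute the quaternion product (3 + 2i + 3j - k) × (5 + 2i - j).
14 + 15i + 10j - 13k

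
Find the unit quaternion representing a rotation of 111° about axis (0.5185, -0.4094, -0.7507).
0.5664 + 0.4273i - 0.3374j - 0.6187k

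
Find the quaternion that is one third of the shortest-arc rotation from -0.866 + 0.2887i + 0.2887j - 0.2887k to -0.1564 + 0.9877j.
-0.7198 + 0.2187i + 0.6214j - 0.2187k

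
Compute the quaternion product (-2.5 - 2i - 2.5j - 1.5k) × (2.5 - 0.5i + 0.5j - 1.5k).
-8.25 + 0.75i - 9.75j - 2.25k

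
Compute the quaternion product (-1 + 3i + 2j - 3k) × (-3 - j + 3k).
14 - 6i - 14j + 3k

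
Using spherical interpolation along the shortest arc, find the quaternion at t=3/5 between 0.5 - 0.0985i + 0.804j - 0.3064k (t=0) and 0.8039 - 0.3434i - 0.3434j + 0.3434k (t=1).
0.9209 - 0.3277i + 0.1875j + 0.0966k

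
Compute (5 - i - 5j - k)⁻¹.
0.0962 + 0.0192i + 0.0962j + 0.0192k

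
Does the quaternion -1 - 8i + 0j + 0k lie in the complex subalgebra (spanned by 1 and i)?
Yes. The quaternion -1 - 8i has j- and k-coefficients y = z = 0, so it lies in the complex subalgebra spanned by 1 and i.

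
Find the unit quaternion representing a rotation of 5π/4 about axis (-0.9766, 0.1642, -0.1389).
-0.3827 - 0.9023i + 0.1517j - 0.1283k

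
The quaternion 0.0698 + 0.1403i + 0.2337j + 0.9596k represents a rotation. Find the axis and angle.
axis = (0.1406, 0.2343, 0.9619), θ = 172°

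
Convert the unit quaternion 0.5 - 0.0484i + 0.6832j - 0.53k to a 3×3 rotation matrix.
[[-0.4953, 0.4639, 0.7345], [-0.5961, 0.4335, -0.6758], [-0.6319, -0.7726, 0.0618]]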